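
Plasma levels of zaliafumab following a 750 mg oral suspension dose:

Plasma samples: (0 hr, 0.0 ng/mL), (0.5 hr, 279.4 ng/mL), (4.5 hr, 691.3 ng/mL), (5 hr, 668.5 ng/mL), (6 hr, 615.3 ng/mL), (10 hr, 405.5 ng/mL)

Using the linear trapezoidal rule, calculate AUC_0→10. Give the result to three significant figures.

AUC = 5030 ng/mL·hr

Trapezoidal AUC_0→10:
  [0→0.5]: (0.0+279.4)/2 × 0.5 = 69.85
  [0.5→4.5]: (279.4+691.3)/2 × 4 = 1941.4
  [4.5→5]: (691.3+668.5)/2 × 0.5 = 339.95
  [5→6]: (668.5+615.3)/2 × 1 = 641.9
  [6→10]: (615.3+405.5)/2 × 4 = 2041.6
  Sum = 5034.7 ng/mL·hr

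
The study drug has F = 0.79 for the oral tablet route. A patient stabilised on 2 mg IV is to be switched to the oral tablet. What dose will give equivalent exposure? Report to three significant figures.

D_oral = 2.53 mg

For equal systemic exposure: F × D_ev = D_iv
D_ev = D_iv / F = 2 / 0.79 = 2.53165 mg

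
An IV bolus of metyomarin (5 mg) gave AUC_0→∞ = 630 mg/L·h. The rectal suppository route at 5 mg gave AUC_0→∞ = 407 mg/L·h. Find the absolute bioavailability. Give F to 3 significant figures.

F = 0.646

F = (AUC_ev / D_ev) / (AUC_iv / D_iv)
  = (407/5) / (630/5)
  = 81.4 / 126 = 0.6460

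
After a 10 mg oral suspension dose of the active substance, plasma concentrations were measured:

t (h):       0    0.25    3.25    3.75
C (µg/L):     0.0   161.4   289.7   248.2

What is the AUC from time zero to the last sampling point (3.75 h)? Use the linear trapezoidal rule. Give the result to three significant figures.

AUC = 831 µg/L·h

Trapezoidal AUC_0→3.75:
  [0→0.25]: (0.0+161.4)/2 × 0.25 = 20.175
  [0.25→3.25]: (161.4+289.7)/2 × 3 = 676.65
  [3.25→3.75]: (289.7+248.2)/2 × 0.5 = 134.475
  Sum = 831.3 µg/L·h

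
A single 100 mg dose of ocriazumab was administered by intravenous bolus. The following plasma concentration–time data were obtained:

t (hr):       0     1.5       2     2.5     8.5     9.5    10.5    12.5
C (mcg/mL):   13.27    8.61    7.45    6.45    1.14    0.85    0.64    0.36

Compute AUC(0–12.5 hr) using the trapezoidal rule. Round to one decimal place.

AUC = 49.4 mcg/mL·hr

Trapezoidal AUC_0→12.5:
  [0→1.5]: (13.27+8.61)/2 × 1.5 = 16.41
  [1.5→2]: (8.61+7.45)/2 × 0.5 = 4.015
  [2→2.5]: (7.45+6.45)/2 × 0.5 = 3.475
  [2.5→8.5]: (6.45+1.14)/2 × 6 = 22.77
  [8.5→9.5]: (1.14+0.85)/2 × 1 = 0.995
  [9.5→10.5]: (0.85+0.64)/2 × 1 = 0.745
  [10.5→12.5]: (0.64+0.36)/2 × 2 = 1.0
  Sum = 49.41 mcg/mL·hr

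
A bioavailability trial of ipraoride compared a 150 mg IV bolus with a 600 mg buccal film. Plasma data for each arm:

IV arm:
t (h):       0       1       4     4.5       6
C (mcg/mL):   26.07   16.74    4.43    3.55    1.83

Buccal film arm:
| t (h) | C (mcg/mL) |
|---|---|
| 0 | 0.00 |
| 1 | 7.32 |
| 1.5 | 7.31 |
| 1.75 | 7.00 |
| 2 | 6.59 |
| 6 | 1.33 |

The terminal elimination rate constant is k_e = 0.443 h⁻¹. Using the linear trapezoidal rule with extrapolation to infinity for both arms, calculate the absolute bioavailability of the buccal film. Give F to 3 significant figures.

Trapezoidal AUC_0→6 (IV):
  [0→1]: (26.07+16.74)/2 × 1 = 21.405
  [1→4]: (16.74+4.43)/2 × 3 = 31.755
  [4→4.5]: (4.43+3.55)/2 × 0.5 = 1.995
  [4.5→6]: (3.55+1.83)/2 × 1.5 = 4.035
  Sum = 59.19 mcg/mL·h
IV tail: 1.83/0.443 = 4.131; AUC_iv,0→∞ = 59.19 + 4.131 = 63.321 mcg/mL·h
Trapezoidal AUC_0→6 (buccal film):
  [0→1]: (0.00+7.32)/2 × 1 = 3.66
  [1→1.5]: (7.32+7.31)/2 × 0.5 = 3.6575
  [1.5→1.75]: (7.31+7.00)/2 × 0.25 = 1.78875
  [1.75→2]: (7.00+6.59)/2 × 0.25 = 1.69875
  [2→6]: (6.59+1.33)/2 × 4 = 15.84
  Sum = 26.645 mcg/mL·h
buccal film tail: 1.33/0.443 = 3.002; AUC_ev,0→∞ = 26.645 + 3.002 = 29.647 mcg/mL·h
F = (AUC_ev/D_ev)/(AUC_iv/D_iv) = (29.647/600)/(63.321/150) = 0.0494117/0.42214 = 0.1171

F = 0.117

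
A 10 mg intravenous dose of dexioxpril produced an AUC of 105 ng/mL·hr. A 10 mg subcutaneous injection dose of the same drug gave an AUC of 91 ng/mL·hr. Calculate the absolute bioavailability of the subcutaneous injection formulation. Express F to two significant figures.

F = 0.87

F = (AUC_ev / D_ev) / (AUC_iv / D_iv)
  = (91/10) / (105/10)
  = 9.1 / 10.5 = 0.8667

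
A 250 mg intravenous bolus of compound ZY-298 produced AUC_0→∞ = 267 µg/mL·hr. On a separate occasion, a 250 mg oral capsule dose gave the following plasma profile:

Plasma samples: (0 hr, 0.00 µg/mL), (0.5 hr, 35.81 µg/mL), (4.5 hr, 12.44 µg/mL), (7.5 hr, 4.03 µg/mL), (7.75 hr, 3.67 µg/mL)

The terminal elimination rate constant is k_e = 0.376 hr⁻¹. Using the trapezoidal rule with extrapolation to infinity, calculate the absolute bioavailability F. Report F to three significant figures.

Trapezoidal AUC_0→7.75 (oral capsule):
  [0→0.5]: (0.00+35.81)/2 × 0.5 = 8.9525
  [0.5→4.5]: (35.81+12.44)/2 × 4 = 96.5
  [4.5→7.5]: (12.44+4.03)/2 × 3 = 24.705
  [7.5→7.75]: (4.03+3.67)/2 × 0.25 = 0.9625
  Sum = 131.12 µg/mL·hr
Tail: C_last/k_e = 3.67/0.376 = 9.761
AUC_0→∞ (oral capsule) = 131.12 + 9.761 = 140.881 µg/mL·hr
F = (AUC_ev/D_ev)/(AUC_iv/D_iv) = (140.881/250)/(267/250) = 0.563524/1.068 = 0.5276

F = 0.528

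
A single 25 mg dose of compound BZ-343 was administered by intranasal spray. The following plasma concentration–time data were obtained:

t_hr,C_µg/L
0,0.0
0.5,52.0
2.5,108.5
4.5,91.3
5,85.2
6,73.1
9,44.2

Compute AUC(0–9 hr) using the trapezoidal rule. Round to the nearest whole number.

AUC = 673 µg/L·hr

Trapezoidal AUC_0→9:
  [0→0.5]: (0.0+52.0)/2 × 0.5 = 13.0
  [0.5→2.5]: (52.0+108.5)/2 × 2 = 160.5
  [2.5→4.5]: (108.5+91.3)/2 × 2 = 199.8
  [4.5→5]: (91.3+85.2)/2 × 0.5 = 44.125
  [5→6]: (85.2+73.1)/2 × 1 = 79.15
  [6→9]: (73.1+44.2)/2 × 3 = 175.95
  Sum = 672.525 µg/L·hr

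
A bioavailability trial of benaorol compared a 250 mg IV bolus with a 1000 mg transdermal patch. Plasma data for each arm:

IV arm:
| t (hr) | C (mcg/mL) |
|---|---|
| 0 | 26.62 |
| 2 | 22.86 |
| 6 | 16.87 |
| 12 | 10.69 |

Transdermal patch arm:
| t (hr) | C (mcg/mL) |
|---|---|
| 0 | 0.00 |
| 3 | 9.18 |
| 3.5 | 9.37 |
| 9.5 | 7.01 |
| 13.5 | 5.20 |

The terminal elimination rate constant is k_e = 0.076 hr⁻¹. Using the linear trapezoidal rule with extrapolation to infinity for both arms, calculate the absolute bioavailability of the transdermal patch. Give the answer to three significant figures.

Trapezoidal AUC_0→12 (IV):
  [0→2]: (26.62+22.86)/2 × 2 = 49.48
  [2→6]: (22.86+16.87)/2 × 4 = 79.46
  [6→12]: (16.87+10.69)/2 × 6 = 82.68
  Sum = 211.62 mcg/mL·hr
IV tail: 10.69/0.076 = 140.658; AUC_iv,0→∞ = 211.62 + 140.658 = 352.278 mcg/mL·hr
Trapezoidal AUC_0→13.5 (transdermal patch):
  [0→3]: (0.00+9.18)/2 × 3 = 13.77
  [3→3.5]: (9.18+9.37)/2 × 0.5 = 4.6375
  [3.5→9.5]: (9.37+7.01)/2 × 6 = 49.14
  [9.5→13.5]: (7.01+5.20)/2 × 4 = 24.42
  Sum = 91.9675 mcg/mL·hr
transdermal patch tail: 5.20/0.076 = 68.421; AUC_ev,0→∞ = 91.9675 + 68.421 = 160.3885 mcg/mL·hr
F = (AUC_ev/D_ev)/(AUC_iv/D_iv) = (160.3885/1000)/(352.278/250) = 0.1603885/1.409112 = 0.1138

F = 0.114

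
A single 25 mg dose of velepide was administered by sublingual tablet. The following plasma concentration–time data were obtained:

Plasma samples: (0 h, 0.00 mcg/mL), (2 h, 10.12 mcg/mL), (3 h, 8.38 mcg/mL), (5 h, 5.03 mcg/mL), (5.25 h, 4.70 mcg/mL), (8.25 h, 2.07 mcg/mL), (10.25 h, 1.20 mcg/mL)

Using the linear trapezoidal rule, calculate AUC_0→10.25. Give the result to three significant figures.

AUC = 47.4 mcg/mL·h

Trapezoidal AUC_0→10.25:
  [0→2]: (0.00+10.12)/2 × 2 = 10.12
  [2→3]: (10.12+8.38)/2 × 1 = 9.25
  [3→5]: (8.38+5.03)/2 × 2 = 13.41
  [5→5.25]: (5.03+4.70)/2 × 0.25 = 1.21625
  [5.25→8.25]: (4.70+2.07)/2 × 3 = 10.155
  [8.25→10.25]: (2.07+1.20)/2 × 2 = 3.27
  Sum = 47.42125 mcg/mL·h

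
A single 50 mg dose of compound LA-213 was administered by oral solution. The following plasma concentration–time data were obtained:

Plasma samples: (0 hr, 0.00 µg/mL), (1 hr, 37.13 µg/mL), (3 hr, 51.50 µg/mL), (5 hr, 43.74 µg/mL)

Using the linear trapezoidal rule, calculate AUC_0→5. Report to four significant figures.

Trapezoidal AUC_0→5:
  [0→1]: (0.00+37.13)/2 × 1 = 18.565
  [1→3]: (37.13+51.50)/2 × 2 = 88.63
  [3→5]: (51.50+43.74)/2 × 2 = 95.24
  Sum = 202.435 µg/mL·hr

AUC = 202.4 µg/mL·hr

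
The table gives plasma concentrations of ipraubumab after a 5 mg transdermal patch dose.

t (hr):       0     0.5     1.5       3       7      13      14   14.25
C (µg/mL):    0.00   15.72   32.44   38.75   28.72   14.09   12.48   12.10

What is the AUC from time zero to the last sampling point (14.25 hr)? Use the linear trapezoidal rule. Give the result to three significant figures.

Trapezoidal AUC_0→14.25:
  [0→0.5]: (0.00+15.72)/2 × 0.5 = 3.93
  [0.5→1.5]: (15.72+32.44)/2 × 1 = 24.08
  [1.5→3]: (32.44+38.75)/2 × 1.5 = 53.3925
  [3→7]: (38.75+28.72)/2 × 4 = 134.94
  [7→13]: (28.72+14.09)/2 × 6 = 128.43
  [13→14]: (14.09+12.48)/2 × 1 = 13.285
  [14→14.25]: (12.48+12.10)/2 × 0.25 = 3.0725
  Sum = 361.13 µg/mL·hr

AUC = 361 µg/mL·hr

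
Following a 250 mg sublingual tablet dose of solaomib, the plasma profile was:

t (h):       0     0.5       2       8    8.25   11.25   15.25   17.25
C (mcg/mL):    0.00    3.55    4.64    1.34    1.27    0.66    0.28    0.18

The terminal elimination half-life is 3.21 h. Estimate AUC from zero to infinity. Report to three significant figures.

AUC = 31.4 mcg/mL·h

Trapezoidal AUC_0→17.25:
  [0→0.5]: (0.00+3.55)/2 × 0.5 = 0.8875
  [0.5→2]: (3.55+4.64)/2 × 1.5 = 6.1425
  [2→8]: (4.64+1.34)/2 × 6 = 17.94
  [8→8.25]: (1.34+1.27)/2 × 0.25 = 0.32625
  [8.25→11.25]: (1.27+0.66)/2 × 3 = 2.895
  [11.25→15.25]: (0.66+0.28)/2 × 4 = 1.88
  [15.25→17.25]: (0.28+0.18)/2 × 2 = 0.46
  Sum = 30.53125 mcg/mL·h
k_e = ln2 / t½ = 0.693147 / 3.21 = 0.2159 h^-1
Extrapolated tail: C_last / k_e = 0.18 / 0.2159 = 0.834
AUC_0→∞ = 30.53125 + 0.834 = 31.36525 mcg/mL·h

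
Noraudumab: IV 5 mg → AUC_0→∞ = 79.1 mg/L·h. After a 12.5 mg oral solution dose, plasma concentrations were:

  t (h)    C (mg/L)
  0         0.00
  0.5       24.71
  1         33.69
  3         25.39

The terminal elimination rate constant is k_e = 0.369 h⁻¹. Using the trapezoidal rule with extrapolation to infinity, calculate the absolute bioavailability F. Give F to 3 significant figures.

Trapezoidal AUC_0→3 (oral solution):
  [0→0.5]: (0.00+24.71)/2 × 0.5 = 6.1775
  [0.5→1]: (24.71+33.69)/2 × 0.5 = 14.6
  [1→3]: (33.69+25.39)/2 × 2 = 59.08
  Sum = 79.8575 mg/L·h
Tail: C_last/k_e = 25.39/0.369 = 68.808
AUC_0→∞ (oral solution) = 79.8575 + 68.808 = 148.6655 mg/L·h
F = (AUC_ev/D_ev)/(AUC_iv/D_iv) = (148.6655/12.5)/(79.1/5) = 11.89324/15.82 = 0.7518

F = 0.752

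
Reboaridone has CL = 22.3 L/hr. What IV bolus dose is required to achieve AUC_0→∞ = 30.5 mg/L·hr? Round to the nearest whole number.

Dose_iv = CL × AUC_0→∞
     = 22.3 × 30.5 = 680.15 mg

Dose = 680 mg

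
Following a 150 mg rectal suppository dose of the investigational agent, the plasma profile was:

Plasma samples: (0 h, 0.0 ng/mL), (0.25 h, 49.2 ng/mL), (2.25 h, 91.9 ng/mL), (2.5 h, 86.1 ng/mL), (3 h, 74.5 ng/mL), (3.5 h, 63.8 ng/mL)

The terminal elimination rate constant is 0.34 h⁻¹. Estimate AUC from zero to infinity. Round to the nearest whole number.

AUC = 432 ng/mL·h

Trapezoidal AUC_0→3.5:
  [0→0.25]: (0.0+49.2)/2 × 0.25 = 6.15
  [0.25→2.25]: (49.2+91.9)/2 × 2 = 141.1
  [2.25→2.5]: (91.9+86.1)/2 × 0.25 = 22.25
  [2.5→3]: (86.1+74.5)/2 × 0.5 = 40.15
  [3→3.5]: (74.5+63.8)/2 × 0.5 = 34.575
  Sum = 244.225 ng/mL·h
Extrapolated tail: C_last / k_e = 63.8 / 0.34 = 187.647
AUC_0→∞ = 244.225 + 187.647 = 431.872 ng/mL·h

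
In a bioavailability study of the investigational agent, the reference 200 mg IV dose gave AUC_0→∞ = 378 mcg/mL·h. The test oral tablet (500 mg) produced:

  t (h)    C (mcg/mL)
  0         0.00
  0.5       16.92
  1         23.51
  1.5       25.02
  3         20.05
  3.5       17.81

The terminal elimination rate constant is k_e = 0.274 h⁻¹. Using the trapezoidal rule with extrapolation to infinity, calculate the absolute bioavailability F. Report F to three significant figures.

F = 0.143

Trapezoidal AUC_0→3.5 (oral tablet):
  [0→0.5]: (0.00+16.92)/2 × 0.5 = 4.23
  [0.5→1]: (16.92+23.51)/2 × 0.5 = 10.1075
  [1→1.5]: (23.51+25.02)/2 × 0.5 = 12.1325
  [1.5→3]: (25.02+20.05)/2 × 1.5 = 33.8025
  [3→3.5]: (20.05+17.81)/2 × 0.5 = 9.465
  Sum = 69.7375 mcg/mL·h
Tail: C_last/k_e = 17.81/0.274 = 65.000
AUC_0→∞ (oral tablet) = 69.7375 + 65.000 = 134.7375 mcg/mL·h
F = (AUC_ev/D_ev)/(AUC_iv/D_iv) = (134.7375/500)/(378/200) = 0.269475/1.89 = 0.1426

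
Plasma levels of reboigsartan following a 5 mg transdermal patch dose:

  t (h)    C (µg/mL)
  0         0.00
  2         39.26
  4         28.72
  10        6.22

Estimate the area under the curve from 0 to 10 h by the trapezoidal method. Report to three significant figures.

Trapezoidal AUC_0→10:
  [0→2]: (0.00+39.26)/2 × 2 = 39.26
  [2→4]: (39.26+28.72)/2 × 2 = 67.98
  [4→10]: (28.72+6.22)/2 × 6 = 104.82
  Sum = 212.06 µg/mL·h

AUC = 212 µg/mL·h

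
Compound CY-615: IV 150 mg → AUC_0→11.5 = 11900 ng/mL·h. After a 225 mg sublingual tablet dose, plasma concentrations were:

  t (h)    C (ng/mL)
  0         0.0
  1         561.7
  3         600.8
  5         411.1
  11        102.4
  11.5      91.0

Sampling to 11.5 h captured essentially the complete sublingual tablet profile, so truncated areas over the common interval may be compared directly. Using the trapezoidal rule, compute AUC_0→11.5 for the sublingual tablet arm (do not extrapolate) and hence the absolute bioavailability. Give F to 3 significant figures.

F = 0.227

Trapezoidal AUC_0→11.5 (sublingual tablet):
  [0→1]: (0.0+561.7)/2 × 1 = 280.85
  [1→3]: (561.7+600.8)/2 × 2 = 1162.5
  [3→5]: (600.8+411.1)/2 × 2 = 1011.9
  [5→11]: (411.1+102.4)/2 × 6 = 1540.5
  [11→11.5]: (102.4+91.0)/2 × 0.5 = 48.35
  Sum = 4044.1 ng/mL·h
F = (AUC_ev/D_ev)/(AUC_iv/D_iv) = (4044.1/225)/(11900/150) = 17.9738/79.3333 = 0.2266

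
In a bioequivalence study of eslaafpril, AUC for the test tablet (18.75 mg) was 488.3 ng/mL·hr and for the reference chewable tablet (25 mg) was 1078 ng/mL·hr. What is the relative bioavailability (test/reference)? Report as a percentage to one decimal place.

F_rel = 60.4%

F_rel = (AUC_test/D_test) / (AUC_ref/D_ref)
      = (488.3/18.75) / (1078/25)
      = 26.0427 / 43.12 = 0.6040 = 60.40%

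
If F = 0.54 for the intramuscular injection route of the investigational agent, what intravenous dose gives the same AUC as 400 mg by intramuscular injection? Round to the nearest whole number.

D_iv = 216 mg

Systemic exposure from an extravascular dose = F × D_ev, so the equivalent IV dose is F × D_ev.
D_iv = F × D_ev = 0.54 × 400 = 216 mg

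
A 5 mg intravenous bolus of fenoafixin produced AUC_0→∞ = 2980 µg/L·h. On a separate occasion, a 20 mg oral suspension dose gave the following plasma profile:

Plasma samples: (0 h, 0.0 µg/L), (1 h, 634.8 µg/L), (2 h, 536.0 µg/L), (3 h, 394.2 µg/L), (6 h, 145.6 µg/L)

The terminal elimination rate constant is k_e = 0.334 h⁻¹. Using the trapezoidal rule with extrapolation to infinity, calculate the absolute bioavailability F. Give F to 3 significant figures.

F = 0.219

Trapezoidal AUC_0→6 (oral suspension):
  [0→1]: (0.0+634.8)/2 × 1 = 317.4
  [1→2]: (634.8+536.0)/2 × 1 = 585.4
  [2→3]: (536.0+394.2)/2 × 1 = 465.1
  [3→6]: (394.2+145.6)/2 × 3 = 809.7
  Sum = 2177.6 µg/L·h
Tail: C_last/k_e = 145.6/0.334 = 435.928
AUC_0→∞ (oral suspension) = 2177.6 + 435.928 = 2613.528 µg/L·h
F = (AUC_ev/D_ev)/(AUC_iv/D_iv) = (2613.528/20)/(2980/5) = 130.6764/596 = 0.2193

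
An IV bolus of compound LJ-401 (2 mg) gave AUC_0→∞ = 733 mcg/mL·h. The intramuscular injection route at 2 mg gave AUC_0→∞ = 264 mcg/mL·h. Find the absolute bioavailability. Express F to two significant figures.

F = 0.36

F = (AUC_ev / D_ev) / (AUC_iv / D_iv)
  = (264/2) / (733/2)
  = 132 / 366.5 = 0.3602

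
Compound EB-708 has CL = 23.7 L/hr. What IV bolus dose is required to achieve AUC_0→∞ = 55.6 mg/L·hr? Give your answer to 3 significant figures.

Dose = 1320 mg

Dose_iv = CL × AUC_0→∞
     = 23.7 × 55.6 = 1317.72 mg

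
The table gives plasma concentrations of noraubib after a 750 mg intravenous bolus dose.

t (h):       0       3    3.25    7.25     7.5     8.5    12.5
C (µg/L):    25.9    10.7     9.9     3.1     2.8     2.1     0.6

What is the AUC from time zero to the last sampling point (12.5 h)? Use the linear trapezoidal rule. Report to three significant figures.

AUC = 92.1 µg/L·h

Trapezoidal AUC_0→12.5:
  [0→3]: (25.9+10.7)/2 × 3 = 54.9
  [3→3.25]: (10.7+9.9)/2 × 0.25 = 2.575
  [3.25→7.25]: (9.9+3.1)/2 × 4 = 26.0
  [7.25→7.5]: (3.1+2.8)/2 × 0.25 = 0.7375
  [7.5→8.5]: (2.8+2.1)/2 × 1 = 2.45
  [8.5→12.5]: (2.1+0.6)/2 × 4 = 5.4
  Sum = 92.0625 µg/L·h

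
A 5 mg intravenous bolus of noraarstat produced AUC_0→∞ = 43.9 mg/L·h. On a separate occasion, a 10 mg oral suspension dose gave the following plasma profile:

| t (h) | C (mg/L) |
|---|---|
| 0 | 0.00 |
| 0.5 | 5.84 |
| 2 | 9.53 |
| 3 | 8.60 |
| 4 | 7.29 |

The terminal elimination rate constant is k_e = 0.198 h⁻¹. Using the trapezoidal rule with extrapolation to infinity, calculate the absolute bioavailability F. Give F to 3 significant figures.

F = 0.761

Trapezoidal AUC_0→4 (oral suspension):
  [0→0.5]: (0.00+5.84)/2 × 0.5 = 1.46
  [0.5→2]: (5.84+9.53)/2 × 1.5 = 11.5275
  [2→3]: (9.53+8.60)/2 × 1 = 9.065
  [3→4]: (8.60+7.29)/2 × 1 = 7.945
  Sum = 29.9975 mg/L·h
Tail: C_last/k_e = 7.29/0.198 = 36.818
AUC_0→∞ (oral suspension) = 29.9975 + 36.818 = 66.8155 mg/L·h
F = (AUC_ev/D_ev)/(AUC_iv/D_iv) = (66.8155/10)/(43.9/5) = 6.68155/8.78 = 0.7610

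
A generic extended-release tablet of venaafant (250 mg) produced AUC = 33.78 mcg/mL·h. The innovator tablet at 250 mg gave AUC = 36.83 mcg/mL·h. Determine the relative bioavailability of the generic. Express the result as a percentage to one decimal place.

F_rel = (AUC_test/D_test) / (AUC_ref/D_ref)
      = (33.78/250) / (36.83/250)
      = 0.13512 / 0.14732 = 0.9172 = 91.72%

F_rel = 91.7%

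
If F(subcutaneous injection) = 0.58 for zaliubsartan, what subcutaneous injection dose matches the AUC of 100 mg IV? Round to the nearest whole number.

For equal systemic exposure: F × D_ev = D_iv
D_ev = D_iv / F = 100 / 0.58 = 172.414 mg

D_subcutaneous = 172 mg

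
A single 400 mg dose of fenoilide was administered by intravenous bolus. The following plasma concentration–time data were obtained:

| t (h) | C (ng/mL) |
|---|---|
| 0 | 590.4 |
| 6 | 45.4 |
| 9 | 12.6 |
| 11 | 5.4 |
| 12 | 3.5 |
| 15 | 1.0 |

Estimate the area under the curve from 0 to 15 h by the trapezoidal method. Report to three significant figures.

Trapezoidal AUC_0→15:
  [0→6]: (590.4+45.4)/2 × 6 = 1907.4
  [6→9]: (45.4+12.6)/2 × 3 = 87.0
  [9→11]: (12.6+5.4)/2 × 2 = 18.0
  [11→12]: (5.4+3.5)/2 × 1 = 4.45
  [12→15]: (3.5+1.0)/2 × 3 = 6.75
  Sum = 2023.6 ng/mL·h

AUC = 2020 ng/mL·h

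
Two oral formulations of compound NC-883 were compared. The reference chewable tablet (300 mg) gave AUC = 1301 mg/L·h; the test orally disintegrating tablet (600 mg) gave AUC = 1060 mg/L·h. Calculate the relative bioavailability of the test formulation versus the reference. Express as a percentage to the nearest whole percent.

F_rel = (AUC_test/D_test) / (AUC_ref/D_ref)
      = (1060/600) / (1301/300)
      = 1.76667 / 4.33667 = 0.4074 = 40.74%

F_rel = 41%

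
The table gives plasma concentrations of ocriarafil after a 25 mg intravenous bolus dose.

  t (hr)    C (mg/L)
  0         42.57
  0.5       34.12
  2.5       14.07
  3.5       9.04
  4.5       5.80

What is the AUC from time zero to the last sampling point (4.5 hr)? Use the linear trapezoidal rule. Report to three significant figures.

AUC = 86.3 mg/L·hr

Trapezoidal AUC_0→4.5:
  [0→0.5]: (42.57+34.12)/2 × 0.5 = 19.1725
  [0.5→2.5]: (34.12+14.07)/2 × 2 = 48.19
  [2.5→3.5]: (14.07+9.04)/2 × 1 = 11.555
  [3.5→4.5]: (9.04+5.80)/2 × 1 = 7.42
  Sum = 86.3375 mg/L·hr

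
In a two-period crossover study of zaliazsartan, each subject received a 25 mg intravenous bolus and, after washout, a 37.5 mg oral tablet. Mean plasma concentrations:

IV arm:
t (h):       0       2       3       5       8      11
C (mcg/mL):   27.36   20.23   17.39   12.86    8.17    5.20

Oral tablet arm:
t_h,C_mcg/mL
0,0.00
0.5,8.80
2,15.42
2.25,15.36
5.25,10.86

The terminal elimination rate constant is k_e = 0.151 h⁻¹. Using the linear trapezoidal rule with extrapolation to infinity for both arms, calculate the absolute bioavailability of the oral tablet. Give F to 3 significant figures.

Trapezoidal AUC_0→11 (IV):
  [0→2]: (27.36+20.23)/2 × 2 = 47.59
  [2→3]: (20.23+17.39)/2 × 1 = 18.81
  [3→5]: (17.39+12.86)/2 × 2 = 30.25
  [5→8]: (12.86+8.17)/2 × 3 = 31.545
  [8→11]: (8.17+5.20)/2 × 3 = 20.055
  Sum = 148.25 mcg/mL·h
IV tail: 5.20/0.151 = 34.437; AUC_iv,0→∞ = 148.25 + 34.437 = 182.687 mcg/mL·h
Trapezoidal AUC_0→5.25 (oral tablet):
  [0→0.5]: (0.00+8.80)/2 × 0.5 = 2.2
  [0.5→2]: (8.80+15.42)/2 × 1.5 = 18.165
  [2→2.25]: (15.42+15.36)/2 × 0.25 = 3.8475
  [2.25→5.25]: (15.36+10.86)/2 × 3 = 39.33
  Sum = 63.5425 mcg/mL·h
oral tablet tail: 10.86/0.151 = 71.921; AUC_ev,0→∞ = 63.5425 + 71.921 = 135.4635 mcg/mL·h
F = (AUC_ev/D_ev)/(AUC_iv/D_iv) = (135.4635/37.5)/(182.687/25) = 3.61236/7.30748 = 0.4943

F = 0.494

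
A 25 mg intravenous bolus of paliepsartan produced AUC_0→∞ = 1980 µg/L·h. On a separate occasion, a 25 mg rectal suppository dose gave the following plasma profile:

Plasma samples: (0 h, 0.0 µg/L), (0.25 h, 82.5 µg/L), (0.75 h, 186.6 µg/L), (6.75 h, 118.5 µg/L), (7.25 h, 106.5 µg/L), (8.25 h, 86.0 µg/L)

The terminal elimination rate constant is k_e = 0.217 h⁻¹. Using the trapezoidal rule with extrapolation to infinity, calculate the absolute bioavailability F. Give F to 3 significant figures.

Trapezoidal AUC_0→8.25 (rectal suppository):
  [0→0.25]: (0.0+82.5)/2 × 0.25 = 10.3125
  [0.25→0.75]: (82.5+186.6)/2 × 0.5 = 67.275
  [0.75→6.75]: (186.6+118.5)/2 × 6 = 915.3
  [6.75→7.25]: (118.5+106.5)/2 × 0.5 = 56.25
  [7.25→8.25]: (106.5+86.0)/2 × 1 = 96.25
  Sum = 1145.3875 µg/L·h
Tail: C_last/k_e = 86.0/0.217 = 396.313
AUC_0→∞ (rectal suppository) = 1145.3875 + 396.313 = 1541.7005 µg/L·h
F = (AUC_ev/D_ev)/(AUC_iv/D_iv) = (1541.7005/25)/(1980/25) = 61.66802/79.2 = 0.7786

F = 0.779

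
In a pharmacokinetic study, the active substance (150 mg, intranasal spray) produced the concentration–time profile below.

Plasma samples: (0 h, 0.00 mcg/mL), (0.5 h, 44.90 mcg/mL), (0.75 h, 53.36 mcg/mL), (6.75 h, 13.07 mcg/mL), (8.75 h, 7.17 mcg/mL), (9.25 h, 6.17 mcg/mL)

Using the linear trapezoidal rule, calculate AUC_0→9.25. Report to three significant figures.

AUC = 246 mcg/mL·h

Trapezoidal AUC_0→9.25:
  [0→0.5]: (0.00+44.90)/2 × 0.5 = 11.225
  [0.5→0.75]: (44.90+53.36)/2 × 0.25 = 12.2825
  [0.75→6.75]: (53.36+13.07)/2 × 6 = 199.29
  [6.75→8.75]: (13.07+7.17)/2 × 2 = 20.24
  [8.75→9.25]: (7.17+6.17)/2 × 0.5 = 3.335
  Sum = 246.3725 mcg/mL·h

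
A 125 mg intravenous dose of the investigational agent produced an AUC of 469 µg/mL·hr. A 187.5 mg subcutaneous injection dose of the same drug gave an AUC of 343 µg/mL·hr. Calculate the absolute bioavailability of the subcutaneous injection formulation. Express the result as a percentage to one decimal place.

F = (AUC_ev / D_ev) / (AUC_iv / D_iv)
  = (343/187.5) / (469/125)
  = 1.82933 / 3.752 = 0.4876
  = 48.76%

F = 48.8%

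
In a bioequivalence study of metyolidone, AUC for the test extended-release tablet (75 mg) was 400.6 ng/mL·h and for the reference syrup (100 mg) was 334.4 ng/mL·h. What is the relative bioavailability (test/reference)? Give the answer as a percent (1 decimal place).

F_rel = 159.7%

F_rel = (AUC_test/D_test) / (AUC_ref/D_ref)
      = (400.6/75) / (334.4/100)
      = 5.34133 / 3.344 = 1.5973 = 159.73%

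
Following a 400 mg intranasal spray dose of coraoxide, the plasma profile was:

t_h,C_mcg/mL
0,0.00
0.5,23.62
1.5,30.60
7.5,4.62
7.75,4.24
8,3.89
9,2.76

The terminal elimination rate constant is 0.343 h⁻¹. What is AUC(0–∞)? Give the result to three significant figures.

Trapezoidal AUC_0→9:
  [0→0.5]: (0.00+23.62)/2 × 0.5 = 5.905
  [0.5→1.5]: (23.62+30.60)/2 × 1 = 27.11
  [1.5→7.5]: (30.60+4.62)/2 × 6 = 105.66
  [7.5→7.75]: (4.62+4.24)/2 × 0.25 = 1.1075
  [7.75→8]: (4.24+3.89)/2 × 0.25 = 1.01625
  [8→9]: (3.89+2.76)/2 × 1 = 3.325
  Sum = 144.12375 mcg/mL·h
Extrapolated tail: C_last / k_e = 2.76 / 0.343 = 8.047
AUC_0→∞ = 144.12375 + 8.047 = 152.17075 mcg/mL·h

AUC = 152 mcg/mL·h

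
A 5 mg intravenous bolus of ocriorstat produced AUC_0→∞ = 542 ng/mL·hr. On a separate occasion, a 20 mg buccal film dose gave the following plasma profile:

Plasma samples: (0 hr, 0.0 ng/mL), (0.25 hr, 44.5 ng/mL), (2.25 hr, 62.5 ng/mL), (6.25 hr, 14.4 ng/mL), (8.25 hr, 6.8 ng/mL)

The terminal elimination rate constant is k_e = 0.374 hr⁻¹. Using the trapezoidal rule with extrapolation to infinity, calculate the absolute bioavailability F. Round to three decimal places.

Trapezoidal AUC_0→8.25 (buccal film):
  [0→0.25]: (0.0+44.5)/2 × 0.25 = 5.5625
  [0.25→2.25]: (44.5+62.5)/2 × 2 = 107.0
  [2.25→6.25]: (62.5+14.4)/2 × 4 = 153.8
  [6.25→8.25]: (14.4+6.8)/2 × 2 = 21.2
  Sum = 287.5625 ng/mL·hr
Tail: C_last/k_e = 6.8/0.374 = 18.182
AUC_0→∞ (buccal film) = 287.5625 + 18.182 = 305.7445 ng/mL·hr
F = (AUC_ev/D_ev)/(AUC_iv/D_iv) = (305.7445/20)/(542/5) = 15.287225/108.4 = 0.1410

F = 0.141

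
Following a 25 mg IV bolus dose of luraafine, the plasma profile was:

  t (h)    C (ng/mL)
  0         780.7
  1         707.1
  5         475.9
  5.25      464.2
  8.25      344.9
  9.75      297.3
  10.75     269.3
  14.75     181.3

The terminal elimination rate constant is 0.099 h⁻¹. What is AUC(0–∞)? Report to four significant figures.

AUC = 7939 ng/mL·h

Trapezoidal AUC_0→14.75:
  [0→1]: (780.7+707.1)/2 × 1 = 743.9
  [1→5]: (707.1+475.9)/2 × 4 = 2366.0
  [5→5.25]: (475.9+464.2)/2 × 0.25 = 117.5125
  [5.25→8.25]: (464.2+344.9)/2 × 3 = 1213.65
  [8.25→9.75]: (344.9+297.3)/2 × 1.5 = 481.65
  [9.75→10.75]: (297.3+269.3)/2 × 1 = 283.3
  [10.75→14.75]: (269.3+181.3)/2 × 4 = 901.2
  Sum = 6107.2125 ng/mL·h
Extrapolated tail: C_last / k_e = 181.3 / 0.099 = 1831.313
AUC_0→∞ = 6107.2125 + 1831.313 = 7938.5255 ng/mL·h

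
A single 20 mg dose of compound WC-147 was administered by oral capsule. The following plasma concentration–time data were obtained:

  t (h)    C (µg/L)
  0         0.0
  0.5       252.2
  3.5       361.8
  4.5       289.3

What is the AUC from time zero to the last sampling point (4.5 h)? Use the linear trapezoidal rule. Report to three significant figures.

AUC = 1310 µg/L·h

Trapezoidal AUC_0→4.5:
  [0→0.5]: (0.0+252.2)/2 × 0.5 = 63.05
  [0.5→3.5]: (252.2+361.8)/2 × 3 = 921.0
  [3.5→4.5]: (361.8+289.3)/2 × 1 = 325.55
  Sum = 1309.6 µg/L·h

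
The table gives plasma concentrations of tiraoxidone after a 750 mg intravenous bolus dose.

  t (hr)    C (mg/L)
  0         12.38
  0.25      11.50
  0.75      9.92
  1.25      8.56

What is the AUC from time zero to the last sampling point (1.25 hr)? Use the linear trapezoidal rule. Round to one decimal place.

Trapezoidal AUC_0→1.25:
  [0→0.25]: (12.38+11.50)/2 × 0.25 = 2.985
  [0.25→0.75]: (11.50+9.92)/2 × 0.5 = 5.355
  [0.75→1.25]: (9.92+8.56)/2 × 0.5 = 4.62
  Sum = 12.96 mg/L·hr

AUC = 13.0 mg/L·hr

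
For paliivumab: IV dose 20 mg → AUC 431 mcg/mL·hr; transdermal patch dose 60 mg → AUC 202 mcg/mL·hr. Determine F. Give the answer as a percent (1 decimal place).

F = 15.6%

F = (AUC_ev / D_ev) / (AUC_iv / D_iv)
  = (202/60) / (431/20)
  = 3.36667 / 21.55 = 0.1562
  = 15.62%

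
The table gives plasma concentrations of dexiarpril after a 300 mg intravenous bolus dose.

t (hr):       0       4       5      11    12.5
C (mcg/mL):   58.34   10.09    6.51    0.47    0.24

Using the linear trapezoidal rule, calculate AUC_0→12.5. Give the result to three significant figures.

Trapezoidal AUC_0→12.5:
  [0→4]: (58.34+10.09)/2 × 4 = 136.86
  [4→5]: (10.09+6.51)/2 × 1 = 8.3
  [5→11]: (6.51+0.47)/2 × 6 = 20.94
  [11→12.5]: (0.47+0.24)/2 × 1.5 = 0.5325
  Sum = 166.6325 mcg/mL·hr

AUC = 167 mcg/mL·hr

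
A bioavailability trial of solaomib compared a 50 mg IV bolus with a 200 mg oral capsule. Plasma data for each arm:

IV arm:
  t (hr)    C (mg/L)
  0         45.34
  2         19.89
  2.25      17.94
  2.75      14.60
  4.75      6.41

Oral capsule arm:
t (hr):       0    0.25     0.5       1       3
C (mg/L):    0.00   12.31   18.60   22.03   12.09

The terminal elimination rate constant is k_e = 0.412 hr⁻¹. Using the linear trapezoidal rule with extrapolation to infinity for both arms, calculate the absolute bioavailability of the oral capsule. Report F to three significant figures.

F = 0.172

Trapezoidal AUC_0→4.75 (IV):
  [0→2]: (45.34+19.89)/2 × 2 = 65.23
  [2→2.25]: (19.89+17.94)/2 × 0.25 = 4.72875
  [2.25→2.75]: (17.94+14.60)/2 × 0.5 = 8.135
  [2.75→4.75]: (14.60+6.41)/2 × 2 = 21.01
  Sum = 99.10375 mg/L·hr
IV tail: 6.41/0.412 = 15.558; AUC_iv,0→∞ = 99.10375 + 15.558 = 114.66175 mg/L·hr
Trapezoidal AUC_0→3 (oral capsule):
  [0→0.25]: (0.00+12.31)/2 × 0.25 = 1.53875
  [0.25→0.5]: (12.31+18.60)/2 × 0.25 = 3.86375
  [0.5→1]: (18.60+22.03)/2 × 0.5 = 10.1575
  [1→3]: (22.03+12.09)/2 × 2 = 34.12
  Sum = 49.68 mg/L·hr
oral capsule tail: 12.09/0.412 = 29.345; AUC_ev,0→∞ = 49.68 + 29.345 = 79.025 mg/L·hr
F = (AUC_ev/D_ev)/(AUC_iv/D_iv) = (79.025/200)/(114.66175/50) = 0.395125/2.293235 = 0.1723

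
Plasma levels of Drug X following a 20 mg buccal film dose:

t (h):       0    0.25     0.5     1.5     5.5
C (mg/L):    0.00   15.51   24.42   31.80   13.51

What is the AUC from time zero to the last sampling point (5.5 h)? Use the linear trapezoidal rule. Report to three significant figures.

AUC = 126 mg/L·h

Trapezoidal AUC_0→5.5:
  [0→0.25]: (0.00+15.51)/2 × 0.25 = 1.93875
  [0.25→0.5]: (15.51+24.42)/2 × 0.25 = 4.99125
  [0.5→1.5]: (24.42+31.80)/2 × 1 = 28.11
  [1.5→5.5]: (31.80+13.51)/2 × 4 = 90.62
  Sum = 125.66 mg/L·h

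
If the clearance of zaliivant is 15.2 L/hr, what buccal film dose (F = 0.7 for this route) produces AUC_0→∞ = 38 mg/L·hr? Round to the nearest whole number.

Dose = CL × AUC_0→∞ / F
     = 15.2 × 38 / 0.7 = 825.143 mg

Dose = 825 mg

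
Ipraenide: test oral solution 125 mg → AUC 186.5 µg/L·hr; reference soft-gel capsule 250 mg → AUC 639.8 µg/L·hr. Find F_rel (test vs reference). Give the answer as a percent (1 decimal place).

F_rel = 58.3%

F_rel = (AUC_test/D_test) / (AUC_ref/D_ref)
      = (186.5/125) / (639.8/250)
      = 1.492 / 2.5592 = 0.5830 = 58.30%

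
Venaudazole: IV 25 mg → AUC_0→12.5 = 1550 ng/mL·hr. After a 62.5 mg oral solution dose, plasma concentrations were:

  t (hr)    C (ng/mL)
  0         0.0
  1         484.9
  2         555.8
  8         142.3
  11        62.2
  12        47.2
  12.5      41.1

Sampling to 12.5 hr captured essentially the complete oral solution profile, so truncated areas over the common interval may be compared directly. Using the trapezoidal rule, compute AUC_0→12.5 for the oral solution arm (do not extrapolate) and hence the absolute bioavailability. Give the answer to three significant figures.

Trapezoidal AUC_0→12.5 (oral solution):
  [0→1]: (0.0+484.9)/2 × 1 = 242.45
  [1→2]: (484.9+555.8)/2 × 1 = 520.35
  [2→8]: (555.8+142.3)/2 × 6 = 2094.3
  [8→11]: (142.3+62.2)/2 × 3 = 306.75
  [11→12]: (62.2+47.2)/2 × 1 = 54.7
  [12→12.5]: (47.2+41.1)/2 × 0.5 = 22.075
  Sum = 3240.625 ng/mL·hr
F = (AUC_ev/D_ev)/(AUC_iv/D_iv) = (3240.625/62.5)/(1550/25) = 51.85/62 = 0.8363

F = 0.836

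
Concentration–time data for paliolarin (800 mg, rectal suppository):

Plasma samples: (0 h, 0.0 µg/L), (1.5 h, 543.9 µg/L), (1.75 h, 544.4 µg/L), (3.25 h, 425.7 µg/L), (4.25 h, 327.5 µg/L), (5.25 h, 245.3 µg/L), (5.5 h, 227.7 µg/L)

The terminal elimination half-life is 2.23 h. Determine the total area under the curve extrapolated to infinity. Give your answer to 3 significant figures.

AUC = 2730 µg/L·h

Trapezoidal AUC_0→5.5:
  [0→1.5]: (0.0+543.9)/2 × 1.5 = 407.925
  [1.5→1.75]: (543.9+544.4)/2 × 0.25 = 136.0375
  [1.75→3.25]: (544.4+425.7)/2 × 1.5 = 727.575
  [3.25→4.25]: (425.7+327.5)/2 × 1 = 376.6
  [4.25→5.25]: (327.5+245.3)/2 × 1 = 286.4
  [5.25→5.5]: (245.3+227.7)/2 × 0.25 = 59.125
  Sum = 1993.6625 µg/L·h
k_e = ln2 / t½ = 0.693147 / 2.23 = 0.3108 h^-1
Extrapolated tail: C_last / k_e = 227.7 / 0.3108 = 732.625
AUC_0→∞ = 1993.6625 + 732.625 = 2726.2875 µg/L·h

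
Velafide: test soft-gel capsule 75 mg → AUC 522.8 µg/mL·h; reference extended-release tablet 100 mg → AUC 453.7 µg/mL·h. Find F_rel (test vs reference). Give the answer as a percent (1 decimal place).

F_rel = 153.6%

F_rel = (AUC_test/D_test) / (AUC_ref/D_ref)
      = (522.8/75) / (453.7/100)
      = 6.97067 / 4.537 = 1.5364 = 153.64%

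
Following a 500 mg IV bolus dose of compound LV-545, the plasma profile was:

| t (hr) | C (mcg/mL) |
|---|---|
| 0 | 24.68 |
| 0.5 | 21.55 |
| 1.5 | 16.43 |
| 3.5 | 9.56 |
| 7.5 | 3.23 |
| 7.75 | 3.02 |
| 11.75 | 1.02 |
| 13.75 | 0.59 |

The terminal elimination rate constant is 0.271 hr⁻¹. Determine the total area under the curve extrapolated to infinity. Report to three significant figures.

AUC = 94.8 mcg/mL·hr

Trapezoidal AUC_0→13.75:
  [0→0.5]: (24.68+21.55)/2 × 0.5 = 11.5575
  [0.5→1.5]: (21.55+16.43)/2 × 1 = 18.99
  [1.5→3.5]: (16.43+9.56)/2 × 2 = 25.99
  [3.5→7.5]: (9.56+3.23)/2 × 4 = 25.58
  [7.5→7.75]: (3.23+3.02)/2 × 0.25 = 0.78125
  [7.75→11.75]: (3.02+1.02)/2 × 4 = 8.08
  [11.75→13.75]: (1.02+0.59)/2 × 2 = 1.61
  Sum = 92.58875 mcg/mL·hr
Extrapolated tail: C_last / k_e = 0.59 / 0.271 = 2.177
AUC_0→∞ = 92.58875 + 2.177 = 94.76575 mcg/mL·hr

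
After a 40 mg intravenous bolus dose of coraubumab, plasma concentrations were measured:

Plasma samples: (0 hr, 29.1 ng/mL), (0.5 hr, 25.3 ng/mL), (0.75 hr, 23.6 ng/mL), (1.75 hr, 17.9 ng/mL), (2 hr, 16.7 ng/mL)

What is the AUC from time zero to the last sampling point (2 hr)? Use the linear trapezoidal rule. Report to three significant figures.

AUC = 44.8 ng/mL·hr

Trapezoidal AUC_0→2:
  [0→0.5]: (29.1+25.3)/2 × 0.5 = 13.6
  [0.5→0.75]: (25.3+23.6)/2 × 0.25 = 6.1125
  [0.75→1.75]: (23.6+17.9)/2 × 1 = 20.75
  [1.75→2]: (17.9+16.7)/2 × 0.25 = 4.325
  Sum = 44.7875 ng/mL·hr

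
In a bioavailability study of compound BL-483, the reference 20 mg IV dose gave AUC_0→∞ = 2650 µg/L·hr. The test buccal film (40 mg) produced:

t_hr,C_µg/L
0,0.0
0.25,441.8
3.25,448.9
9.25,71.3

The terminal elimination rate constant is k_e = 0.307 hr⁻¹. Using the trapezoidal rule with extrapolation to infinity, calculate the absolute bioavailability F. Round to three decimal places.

Trapezoidal AUC_0→9.25 (buccal film):
  [0→0.25]: (0.0+441.8)/2 × 0.25 = 55.225
  [0.25→3.25]: (441.8+448.9)/2 × 3 = 1336.05
  [3.25→9.25]: (448.9+71.3)/2 × 6 = 1560.6
  Sum = 2951.875 µg/L·hr
Tail: C_last/k_e = 71.3/0.307 = 232.248
AUC_0→∞ (buccal film) = 2951.875 + 232.248 = 3184.123 µg/L·hr
F = (AUC_ev/D_ev)/(AUC_iv/D_iv) = (3184.123/40)/(2650/20) = 79.603075/132.5 = 0.6008

F = 0.601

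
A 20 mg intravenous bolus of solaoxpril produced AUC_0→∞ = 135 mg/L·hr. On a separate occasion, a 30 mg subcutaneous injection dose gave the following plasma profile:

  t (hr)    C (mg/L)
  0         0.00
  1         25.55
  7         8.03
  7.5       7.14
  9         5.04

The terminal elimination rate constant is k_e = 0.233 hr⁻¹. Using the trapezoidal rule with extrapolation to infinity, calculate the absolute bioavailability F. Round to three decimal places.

F = 0.731

Trapezoidal AUC_0→9 (subcutaneous injection):
  [0→1]: (0.00+25.55)/2 × 1 = 12.775
  [1→7]: (25.55+8.03)/2 × 6 = 100.74
  [7→7.5]: (8.03+7.14)/2 × 0.5 = 3.7925
  [7.5→9]: (7.14+5.04)/2 × 1.5 = 9.135
  Sum = 126.4425 mg/L·hr
Tail: C_last/k_e = 5.04/0.233 = 21.631
AUC_0→∞ (subcutaneous injection) = 126.4425 + 21.631 = 148.0735 mg/L·hr
F = (AUC_ev/D_ev)/(AUC_iv/D_iv) = (148.0735/30)/(135/20) = 4.93578/6.75 = 0.7312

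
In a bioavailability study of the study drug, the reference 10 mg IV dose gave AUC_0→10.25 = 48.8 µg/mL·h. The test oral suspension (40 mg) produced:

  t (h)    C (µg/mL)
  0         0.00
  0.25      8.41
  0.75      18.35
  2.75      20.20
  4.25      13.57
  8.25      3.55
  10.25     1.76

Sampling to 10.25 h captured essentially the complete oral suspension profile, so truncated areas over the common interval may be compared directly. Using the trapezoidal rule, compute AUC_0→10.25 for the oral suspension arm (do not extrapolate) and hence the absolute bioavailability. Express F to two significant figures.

F = 0.57

Trapezoidal AUC_0→10.25 (oral suspension):
  [0→0.25]: (0.00+8.41)/2 × 0.25 = 1.05125
  [0.25→0.75]: (8.41+18.35)/2 × 0.5 = 6.69
  [0.75→2.75]: (18.35+20.20)/2 × 2 = 38.55
  [2.75→4.25]: (20.20+13.57)/2 × 1.5 = 25.3275
  [4.25→8.25]: (13.57+3.55)/2 × 4 = 34.24
  [8.25→10.25]: (3.55+1.76)/2 × 2 = 5.31
  Sum = 111.16875 µg/mL·h
F = (AUC_ev/D_ev)/(AUC_iv/D_iv) = (111.16875/40)/(48.8/10) = 2.77922/4.88 = 0.5695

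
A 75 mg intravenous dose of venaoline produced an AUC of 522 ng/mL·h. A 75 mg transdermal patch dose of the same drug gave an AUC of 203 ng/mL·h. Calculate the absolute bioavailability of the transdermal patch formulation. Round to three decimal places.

F = (AUC_ev / D_ev) / (AUC_iv / D_iv)
  = (203/75) / (522/75)
  = 2.70667 / 6.96 = 0.3889

F = 0.389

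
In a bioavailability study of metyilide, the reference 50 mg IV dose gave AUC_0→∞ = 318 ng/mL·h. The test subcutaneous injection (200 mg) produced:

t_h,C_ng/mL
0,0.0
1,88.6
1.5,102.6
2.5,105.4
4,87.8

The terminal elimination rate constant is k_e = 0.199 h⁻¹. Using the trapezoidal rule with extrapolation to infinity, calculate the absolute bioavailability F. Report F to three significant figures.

F = 0.615

Trapezoidal AUC_0→4 (subcutaneous injection):
  [0→1]: (0.0+88.6)/2 × 1 = 44.3
  [1→1.5]: (88.6+102.6)/2 × 0.5 = 47.8
  [1.5→2.5]: (102.6+105.4)/2 × 1 = 104.0
  [2.5→4]: (105.4+87.8)/2 × 1.5 = 144.9
  Sum = 341.0 ng/mL·h
Tail: C_last/k_e = 87.8/0.199 = 441.206
AUC_0→∞ (subcutaneous injection) = 341.0 + 441.206 = 782.206 ng/mL·h
F = (AUC_ev/D_ev)/(AUC_iv/D_iv) = (782.206/200)/(318/50) = 3.91103/6.36 = 0.6149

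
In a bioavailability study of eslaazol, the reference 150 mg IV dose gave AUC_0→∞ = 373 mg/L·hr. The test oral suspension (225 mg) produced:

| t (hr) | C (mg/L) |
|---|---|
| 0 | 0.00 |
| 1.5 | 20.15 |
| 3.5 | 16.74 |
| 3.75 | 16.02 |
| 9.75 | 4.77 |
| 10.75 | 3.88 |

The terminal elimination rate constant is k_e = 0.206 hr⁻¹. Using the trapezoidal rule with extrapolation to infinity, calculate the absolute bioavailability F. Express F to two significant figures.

Trapezoidal AUC_0→10.75 (oral suspension):
  [0→1.5]: (0.00+20.15)/2 × 1.5 = 15.1125
  [1.5→3.5]: (20.15+16.74)/2 × 2 = 36.89
  [3.5→3.75]: (16.74+16.02)/2 × 0.25 = 4.095
  [3.75→9.75]: (16.02+4.77)/2 × 6 = 62.37
  [9.75→10.75]: (4.77+3.88)/2 × 1 = 4.325
  Sum = 122.7925 mg/L·hr
Tail: C_last/k_e = 3.88/0.206 = 18.835
AUC_0→∞ (oral suspension) = 122.7925 + 18.835 = 141.6275 mg/L·hr
F = (AUC_ev/D_ev)/(AUC_iv/D_iv) = (141.6275/225)/(373/150) = 0.629456/2.48667 = 0.2531

F = 0.25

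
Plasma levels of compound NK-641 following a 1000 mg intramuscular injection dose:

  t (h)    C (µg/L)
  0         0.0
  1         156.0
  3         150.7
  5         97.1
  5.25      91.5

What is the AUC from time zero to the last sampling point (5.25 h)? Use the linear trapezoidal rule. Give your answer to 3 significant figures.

Trapezoidal AUC_0→5.25:
  [0→1]: (0.0+156.0)/2 × 1 = 78.0
  [1→3]: (156.0+150.7)/2 × 2 = 306.7
  [3→5]: (150.7+97.1)/2 × 2 = 247.8
  [5→5.25]: (97.1+91.5)/2 × 0.25 = 23.575
  Sum = 656.075 µg/L·h

AUC = 656 µg/L·h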